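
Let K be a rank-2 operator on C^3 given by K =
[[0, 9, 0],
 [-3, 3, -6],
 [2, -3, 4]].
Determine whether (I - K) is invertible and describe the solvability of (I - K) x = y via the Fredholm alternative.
(I - K) is invertible (det(I - K) = 15 ≠ 0), so for every y in C^3 the equation (I - K) x = y has a unique solution.

K has rank 2 and factors as K = U V^T = u1 v1^T + u2 v2^T with u1 = (0, 3, -2), v1 = (-1, 3, -2), u2 = (3, -2, 1), v2 = (0, 3, 0) (multiplying out reproduces the displayed K). The nonzero eigenvalues of U V^T coincide with those of the 2 x 2 matrix G = V^T U = [[v1·u1, v1·u2], [v2·u1, v2·u2]] = [[13, -11], [9, -6]], and by the Sylvester determinant identity det(I_3 - U V^T) = det(I_2 - V^T U) = det([[-12, 11], [-9, 7]]) = (-12)(7) - (11)(-9) = 15. (Direct check: I - K =
[[1, -9, 0],
 [3, -2, 6],
 [-2, 3, -3]]
has determinant 15.) The finite-dimensional Fredholm alternative says: either (I - K) is invertible, or ker(I - K) ≠ {0} and then range(I - K) = ker((I - K)^*)^⊥, with dim ker(I - K) = dim ker((I - K)^*). Since det(I - K) ≠ 0, 1 is not an eigenvalue of K and ker(I - K) = {0}, so we are in the first case: for every y there is a unique x = (I - K)^(-1) y. (Explicitly, by the Woodbury identity, (I - U V^T)^(-1) = I + U (I_2 - G)^(-1) V^T.)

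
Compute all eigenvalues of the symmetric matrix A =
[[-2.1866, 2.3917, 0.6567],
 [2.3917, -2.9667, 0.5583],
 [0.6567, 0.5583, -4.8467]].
sigma(A) ≈ {-5, 0} (-5 with multiplicity 2)

A is real symmetric, so its spectrum consists of real eigenvalues. Expanding the characteristic polynomial of the displayed matrix gives
  det(λ I - A) = p(λ) = λ^3 + (10)λ^2 + (25)λ + (0.0015).
Solving p(λ) = 0 yields eigenvalues ≈ -5, -5, 0. (A is shown rounded to 4 decimals, so these recover the underlying integer eigenvalues to within that precision.)
Verification: the trace of A = -10 equals the sum of eigenvalues -10, and det(A) ≈ -0.0015 matches the eigenvalue product 0.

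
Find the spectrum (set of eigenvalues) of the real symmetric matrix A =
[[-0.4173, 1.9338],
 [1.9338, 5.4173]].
sigma(A) ≈ {-1, 6}

A is real symmetric, so its spectrum consists of real eigenvalues. Expanding the characteristic polynomial of the displayed matrix gives
  det(λ I - A) = p(λ) = λ^2 + (-5)λ + (-6).
Solving p(λ) = 0 yields eigenvalues ≈ -1, 6. (A is shown rounded to 4 decimals, so these recover the underlying integer eigenvalues to within that precision.)
Verification: the trace of A = 5 equals the sum of eigenvalues 5, and det(A) ≈ -6.0002 matches the eigenvalue product -6.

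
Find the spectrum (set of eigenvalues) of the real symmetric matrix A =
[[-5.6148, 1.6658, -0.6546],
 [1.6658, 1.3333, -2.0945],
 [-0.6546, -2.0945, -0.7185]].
sigma(A) ≈ {-6, -2, 3}

A is real symmetric, so its spectrum consists of real eigenvalues. Expanding the characteristic polynomial of the displayed matrix gives
  det(λ I - A) = p(λ) = λ^3 + (5)λ^2 + (-12)λ + (-36).
Solving p(λ) = 0 yields eigenvalues ≈ -6, -2, 3. (A is shown rounded to 4 decimals, so these recover the underlying integer eigenvalues to within that precision.)
Verification: the trace of A = -5 equals the sum of eigenvalues -5, and det(A) ≈ 36.0008 matches the eigenvalue product 36.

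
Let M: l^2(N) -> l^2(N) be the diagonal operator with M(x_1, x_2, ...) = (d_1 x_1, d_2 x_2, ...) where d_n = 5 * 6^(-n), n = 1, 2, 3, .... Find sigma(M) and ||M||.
sigma(M) = {5 * 6^(-n) : n ≥ 1} ∪ {0}; ||M|| = 5/6

A bounded diagonal operator on l^2 with diagonal entries d_n has spectrum equal to the closure of {d_n : n ≥ 1}: every d_n is an eigenvalue (with eigenvector e_n), so {d_n} ⊂ sigma(M); the spectrum is closed, so its closure is too; and for lambda not in the closure, (M - lambda I) has bounded inverse (the diagonal entries 1/(d_n - lambda) are bounded). For our sequence d_n = 5 * 6^(-n), n = 1, 2, 3, ...:
  - {d_n} = {5 * 6^(-n) : n ≥ 1}; the only limit point is 0
  - closure = {5 * 6^(-n) : n ≥ 1} ∪ {0}
For the norm: a diagonal operator has ||M|| = sup_n |d_n|. Here d_n = 5 * 6^(-n) is positive and decreasing, so sup_n |d_n| = d_1 = 5/6. So ||M|| = 5/6.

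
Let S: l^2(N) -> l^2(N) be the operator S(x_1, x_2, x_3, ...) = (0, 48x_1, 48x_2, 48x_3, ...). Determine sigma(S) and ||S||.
sigma(S) = closed disk {z in C : |z| ≤ 48}; ||S|| = 48

Note S = 48·U where U is the unit right shift (U x)_k = x_{k-1} (with x_0 := 0); so ||S|| = 48||U|| and sigma(S) = 48·sigma(U). ||S x||^2 = sum_{k≥1} |48x_k|^2 = 2304||x||^2, so ||S|| = 48 and sigma(S) ⊂ {|z| ≤ 48}. For any |lambda| < 48, the equation (S - lambda I) x = 0 forces x_1 = 0, then 48x_k = lambda x_{k+1} ⇒ x = 0, so S has no eigenvalues. But (S - lambda I) is not surjective for |lambda| < 48: solving (S - lambda I) x = e_1 would require x_n proportional to (lambda/48)^(-n), which is not in l^2. So every |lambda| < 48 lies in the residual spectrum. The boundary |lambda| = 48 is in the approximate point spectrum (the spectrum is closed). Hence sigma(S) is the closed disk of radius 48.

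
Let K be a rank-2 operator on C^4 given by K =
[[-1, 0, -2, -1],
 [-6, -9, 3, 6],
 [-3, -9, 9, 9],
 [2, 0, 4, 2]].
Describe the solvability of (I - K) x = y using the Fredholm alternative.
(I - K) is invertible (det(I - K) = -96 ≠ 0), so for every y in C^4 the equation (I - K) x = y has a unique solution.

K has rank 2 and factors as K = U V^T = u1 v1^T + u2 v2^T with u1 = (1, 0, -3, -2), v1 = (-1, 0, -2, -1), u2 = (0, 3, 3, 0), v2 = (-2, -3, 1, 2) (multiplying out reproduces the displayed K). The nonzero eigenvalues of U V^T coincide with those of the 2 x 2 matrix G = V^T U = [[v1·u1, v1·u2], [v2·u1, v2·u2]] = [[7, -6], [-9, -6]], and by the Sylvester determinant identity det(I_4 - U V^T) = det(I_2 - V^T U) = det([[-6, 6], [9, 7]]) = (-6)(7) - (6)(9) = -96. (Direct check: I - K =
[[2, 0, 2, 1],
 [6, 10, -3, -6],
 [3, 9, -8, -9],
 [-2, 0, -4, -1]]
has determinant -96.) The finite-dimensional Fredholm alternative says: either (I - K) is invertible, or ker(I - K) ≠ {0} and then range(I - K) = ker((I - K)^*)^⊥, with dim ker(I - K) = dim ker((I - K)^*). Since det(I - K) ≠ 0, 1 is not an eigenvalue of K and ker(I - K) = {0}, so we are in the first case: for every y there is a unique x = (I - K)^(-1) y. (Explicitly, by the Woodbury identity, (I - U V^T)^(-1) = I + U (I_2 - G)^(-1) V^T.)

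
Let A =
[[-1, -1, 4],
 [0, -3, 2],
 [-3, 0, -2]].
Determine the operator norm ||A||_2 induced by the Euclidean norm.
||A||_2 ≈ 5.4126 (= sqrt(largest eigenvalue of A^T A))

||A||_2 = sigma_max(A) = sqrt(lambda_max(A^T A)). Form the symmetric matrix M = A^T A =
[[10, 1, 2],
 [1, 10, -10],
 [2, -10, 24]].
Its characteristic polynomial (trace, sum of principal 2x2 minors, determinant of M give the coefficients) is
  p(λ) = det(λ I - M) = λ^3 - 44λ^2 + 475λ - 1296.
No integer candidate from the rational root theorem (±divisors of 1296) is a root, so the roots are irrational. The cubic discriminant is Δ = 8734212 > 0, so there are three distinct real roots. p(4) = -36 and p(5) = 104 have opposite signs, so a root lies in (4, 5); Newton's method refines it to λ ≈ 4.2195. p(10) = 54 and p(11) = -64 have opposite signs, so a root lies in (10, 11); Newton's method refines it to λ ≈ 10.4841. p(29) = -136 and p(30) = 354 have opposite signs, so a root lies in (29, 30); Newton's method refines it to λ ≈ 29.2964. Check (Vieta): the three roots sum to 44, matching tr M = 44.
So the eigenvalues of A^T A are ≈ 4.2195, 10.4841, 29.2964 (all ≥ 0, as they must be for A^T A). The largest is λ_max ≈ 29.2964, hence ||A||_2 = sqrt(λ_max) ≈ 5.4126.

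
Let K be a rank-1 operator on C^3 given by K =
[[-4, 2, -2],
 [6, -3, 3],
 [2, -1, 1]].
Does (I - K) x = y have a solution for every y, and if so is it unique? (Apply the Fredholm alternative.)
(I - K) is invertible (det(I - K) = 7 ≠ 0), so for every y in C^3 the equation (I - K) x = y has a unique solution.

K has rank 1, so it is an outer product K = u v^T: every row of K is a multiple of one row vector. Reading off the entries, u = (2, -3, -1) and v = (-2, 1, -1) (row i of K equals u_i·v^T). A rank-one matrix u v^T satisfies K u = u (v·u) and kills the (2)-dimensional subspace v^⊥, so its characteristic polynomial is lambda^2 (lambda - v·u) with v·u = tr K = -6. Hence the eigenvalues of I - K are 1 (multiplicity 2) and 1 - (-6) = 7, so det(I - K) = 7. (Direct check: I - K =
[[5, -2, 2],
 [-6, 4, -3],
 [-2, 1, 0]]
has determinant 7.) The finite-dimensional Fredholm alternative says: either (I - K) is invertible, or ker(I - K) ≠ {0} and then range(I - K) = ker((I - K)^*)^⊥, with dim ker(I - K) = dim ker((I - K)^*). Since det(I - K) ≠ 0, 1 is not an eigenvalue of K and ker(I - K) = {0}, so we are in the first case: for every y there is a unique x = (I - K)^(-1) y. Explicitly, by the Sherman–Morrison formula, (I - u v^T)^(-1) = I + u v^T/(1 - v·u), i.e. (I - K)^(-1) = I + K/(7).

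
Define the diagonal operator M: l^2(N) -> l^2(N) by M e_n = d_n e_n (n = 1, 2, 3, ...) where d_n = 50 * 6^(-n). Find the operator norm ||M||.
||M|| = 25/3 (attained at n = 1)

For M diagonal, ||M|| = sup_n |d_n|. The sequence d_n = 50 * 6^(-n) is positive and strictly decreasing (ratio 6^(-1) < 1), so the supremum is d_1 = 50/6 = 25/3. Hence ||M|| = 25/3.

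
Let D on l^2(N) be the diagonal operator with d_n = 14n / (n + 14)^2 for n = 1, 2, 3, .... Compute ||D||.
||D|| = 1/4 (attained at n = 14)

For D diagonal, ||D|| = sup_n |d_n|. Treat f(x) = 14x / (x + 14)^2 for real x > 0. By the quotient rule, f'(x) = 14(14 - x)/(x + 14)^3, which is positive for x < 14 and negative for x > 14. So f has a unique maximum at x = 14, and since 14 is a positive integer, the supremum over n ≥ 1 is attained at n = 14: d_14 = 14·14/(14 + 14)^2 = 14·14/784 = 1/4. Hence ||D|| = 1/4.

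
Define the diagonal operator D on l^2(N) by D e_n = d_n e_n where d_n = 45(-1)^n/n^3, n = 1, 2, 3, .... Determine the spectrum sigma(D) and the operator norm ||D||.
sigma(D) = {45(-1)^n/n^3 : n ≥ 1} ∪ {0}; ||D|| = 45

A bounded diagonal operator on l^2 with diagonal entries d_n has spectrum equal to the closure of {d_n : n ≥ 1}: every d_n is an eigenvalue (with eigenvector e_n), so {d_n} ⊂ sigma(D); the spectrum is closed, so its closure is too; and for lambda not in the closure, (D - lambda I) has bounded inverse (the diagonal entries 1/(d_n - lambda) are bounded). For our sequence d_n = 45(-1)^n/n^3, n = 1, 2, 3, ...:
  - {d_n} = {45(-1)^n/n^3 : n ≥ 1}; the only limit point is 0
  - closure = {45(-1)^n/n^3 : n ≥ 1} ∪ {0}
For the norm: a diagonal operator has ||D|| = sup_n |d_n|. Here |d_n| = 45/n^3 is decreasing, so sup_n |d_n| = |d_1| = 45. So ||D|| = 45.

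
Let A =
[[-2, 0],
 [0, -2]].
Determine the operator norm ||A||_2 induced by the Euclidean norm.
||A||_2 = 2 (= sqrt(largest eigenvalue of A^T A))

||A||_2 = sigma_max(A) = sqrt(lambda_max(A^T A)). Form the symmetric matrix M = A^T A =
[[4, 0],
 [0, 4]].
Its characteristic polynomial (trace, determinant of M give the coefficients) is
  p(λ) = det(λ I - M) = λ^2 - 8λ + 16.
For λ^2 - 8λ + 16 the discriminant is 0. It is a perfect square (0^2), so the roots are rational: λ = (8 ± 0)/2 = 4, 4.
So the eigenvalues of A^T A are ≈ 4, 4 (all ≥ 0, as they must be for A^T A). The largest is λ_max = 4, hence ||A||_2 = sqrt(λ_max) = 2.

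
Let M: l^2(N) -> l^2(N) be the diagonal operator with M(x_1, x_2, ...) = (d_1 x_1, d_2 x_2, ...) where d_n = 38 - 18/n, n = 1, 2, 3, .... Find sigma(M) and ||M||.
sigma(M) = {38 - 18/n : n ≥ 1} ∪ {38}; ||M|| = 38

A bounded diagonal operator on l^2 with diagonal entries d_n has spectrum equal to the closure of {d_n : n ≥ 1}: every d_n is an eigenvalue (with eigenvector e_n), so {d_n} ⊂ sigma(M); the spectrum is closed, so its closure is too; and for lambda not in the closure, (M - lambda I) has bounded inverse (the diagonal entries 1/(d_n - lambda) are bounded). For our sequence d_n = 38 - 18/n, n = 1, 2, 3, ...:
  - {d_n} = {38 - 18/n : n ≥ 1}; the only limit point is 38
  - closure = {38 - 18/n : n ≥ 1} ∪ {38}
For the norm: a diagonal operator has ||M|| = sup_n |d_n|. Here d_n = 38 - 18/n increases monotonically from d_1 = 20 toward 38, with all terms in [20, 38); so sup_n |d_n| = 38 (the supremum is the limit, not attained). So ||M|| = 38.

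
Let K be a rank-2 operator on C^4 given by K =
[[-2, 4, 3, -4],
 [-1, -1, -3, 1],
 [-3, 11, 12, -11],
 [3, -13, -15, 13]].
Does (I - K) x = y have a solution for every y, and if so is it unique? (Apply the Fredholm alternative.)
(I - K) is invertible (det(I - K) = -32 ≠ 0), so for every y in C^4 the equation (I - K) x = y has a unique solution.

K has rank 2 and factors as K = U V^T = u1 v1^T + u2 v2^T with u1 = (1, 2, -1, 2), v1 = (0, -2, -3, 2), u2 = (-2, -1, -3, 3), v2 = (1, -3, -3, 3) (multiplying out reproduces the displayed K). The nonzero eigenvalues of U V^T coincide with those of the 2 x 2 matrix G = V^T U = [[v1·u1, v1·u2], [v2·u1, v2·u2]] = [[3, 17], [4, 19]], and by the Sylvester determinant identity det(I_4 - U V^T) = det(I_2 - V^T U) = det([[-2, -17], [-4, -18]]) = (-2)(-18) - (-17)(-4) = -32. (Direct check: I - K =
[[3, -4, -3, 4],
 [1, 2, 3, -1],
 [3, -11, -11, 11],
 [-3, 13, 15, -12]]
has determinant -32.) The finite-dimensional Fredholm alternative says: either (I - K) is invertible, or ker(I - K) ≠ {0} and then range(I - K) = ker((I - K)^*)^⊥, with dim ker(I - K) = dim ker((I - K)^*). Since det(I - K) ≠ 0, 1 is not an eigenvalue of K and ker(I - K) = {0}, so we are in the first case: for every y there is a unique x = (I - K)^(-1) y. (Explicitly, by the Woodbury identity, (I - U V^T)^(-1) = I + U (I_2 - G)^(-1) V^T.)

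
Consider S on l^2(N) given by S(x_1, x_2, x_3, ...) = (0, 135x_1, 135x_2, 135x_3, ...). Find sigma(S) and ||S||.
sigma(S) = closed disk {z in C : |z| ≤ 135}; ||S|| = 135

Note S = 135·U where U is the unit right shift (U x)_k = x_{k-1} (with x_0 := 0); so ||S|| = 135||U|| and sigma(S) = 135·sigma(U). ||S x||^2 = sum_{k≥1} |135x_k|^2 = 18225||x||^2, so ||S|| = 135 and sigma(S) ⊂ {|z| ≤ 135}. For any |lambda| < 135, the equation (S - lambda I) x = 0 forces x_1 = 0, then 135x_k = lambda x_{k+1} ⇒ x = 0, so S has no eigenvalues. But (S - lambda I) is not surjective for |lambda| < 135: solving (S - lambda I) x = e_1 would require x_n proportional to (lambda/135)^(-n), which is not in l^2. So every |lambda| < 135 lies in the residual spectrum. The boundary |lambda| = 135 is in the approximate point spectrum (the spectrum is closed). Hence sigma(S) is the closed disk of radius 135.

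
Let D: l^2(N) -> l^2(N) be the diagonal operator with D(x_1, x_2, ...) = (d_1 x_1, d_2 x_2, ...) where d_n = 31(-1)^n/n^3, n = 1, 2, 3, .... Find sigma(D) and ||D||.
sigma(D) = {31(-1)^n/n^3 : n ≥ 1} ∪ {0}; ||D|| = 31

A bounded diagonal operator on l^2 with diagonal entries d_n has spectrum equal to the closure of {d_n : n ≥ 1}: every d_n is an eigenvalue (with eigenvector e_n), so {d_n} ⊂ sigma(D); the spectrum is closed, so its closure is too; and for lambda not in the closure, (D - lambda I) has bounded inverse (the diagonal entries 1/(d_n - lambda) are bounded). For our sequence d_n = 31(-1)^n/n^3, n = 1, 2, 3, ...:
  - {d_n} = {31(-1)^n/n^3 : n ≥ 1}; the only limit point is 0
  - closure = {31(-1)^n/n^3 : n ≥ 1} ∪ {0}
For the norm: a diagonal operator has ||D|| = sup_n |d_n|. Here |d_n| = 31/n^3 is decreasing, so sup_n |d_n| = |d_1| = 31. So ||D|| = 31.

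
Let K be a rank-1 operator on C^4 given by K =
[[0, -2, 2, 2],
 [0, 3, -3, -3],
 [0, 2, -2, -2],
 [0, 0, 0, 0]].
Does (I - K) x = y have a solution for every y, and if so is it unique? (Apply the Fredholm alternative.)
(I - K) is singular (det(I - K) = 0, i.e. 1 ∈ sigma(K)). (I - K) x = y is solvable iff y ⊥ ker((I - K)^*) = span{(0, 1, -1, -1)}, i.e. iff y_2 - y_3 - y_4 = 0. When solvable, the solutions are x = y + c·(-2, 3, 2, 0), c arbitrary (ker(I - K) = span{(-2, 3, 2, 0)}, dimension 1).

K has rank 1, so it is an outer product K = u v^T: every row of K is a multiple of one row vector. Reading off the entries, u = (-2, 3, 2, 0) and v = (0, 1, -1, -1) (row i of K equals u_i·v^T). A rank-one matrix u v^T satisfies K u = u (v·u) and kills the (3)-dimensional subspace v^⊥, so its characteristic polynomial is lambda^3 (lambda - v·u) with v·u = tr K = 1. Hence the eigenvalues of I - K are 1 (multiplicity 3) and 1 - (1) = 0, so det(I - K) = 0. (Direct check: I - K =
[[1, 2, -2, -2],
 [0, -2, 3, 3],
 [0, -2, 3, 2],
 [0, 0, 0, 1]]
has determinant 0.) So 1 is an eigenvalue of K and (I - K) is not invertible. The finite-dimensional Fredholm alternative says: either (I - K) is invertible, or ker(I - K) ≠ {0} and then range(I - K) = ker((I - K)^*)^⊥, with dim ker(I - K) = dim ker((I - K)^*). We are in the second case, so we need both kernels. Kernel of I - K: (I - K) u = u - u (v·u) = u - u = 0, so ker(I - K) = span{u} = span{(-2, 3, 2, 0)} (it is exactly 1-dimensional because rank(I - K) = 3). Kernel of the adjoint: K is real, so (I - K)^* = I - K^T = I - v u^T, and (I - v u^T) v = v - v (u·v) = 0; hence ker((I - K)^*) = span{v} = span{(0, 1, -1, -1)}. Therefore (I - K) x = y is solvable iff <y, v> = 0, i.e. iff y_2 - y_3 - y_4 = 0. When this holds, K y = u (v·y) = 0, so (I - K) y = y and x = y is a particular solution; the full solution set is the line x = y + c·u = y + c·(-2, 3, 2, 0), c ∈ C.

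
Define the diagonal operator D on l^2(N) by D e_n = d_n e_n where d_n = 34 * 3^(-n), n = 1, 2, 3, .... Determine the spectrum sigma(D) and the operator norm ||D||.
sigma(D) = {34 * 3^(-n) : n ≥ 1} ∪ {0}; ||D|| = 34/3

A bounded diagonal operator on l^2 with diagonal entries d_n has spectrum equal to the closure of {d_n : n ≥ 1}: every d_n is an eigenvalue (with eigenvector e_n), so {d_n} ⊂ sigma(D); the spectrum is closed, so its closure is too; and for lambda not in the closure, (D - lambda I) has bounded inverse (the diagonal entries 1/(d_n - lambda) are bounded). For our sequence d_n = 34 * 3^(-n), n = 1, 2, 3, ...:
  - {d_n} = {34 * 3^(-n) : n ≥ 1}; the only limit point is 0
  - closure = {34 * 3^(-n) : n ≥ 1} ∪ {0}
For the norm: a diagonal operator has ||D|| = sup_n |d_n|. Here d_n = 34 * 3^(-n) is positive and decreasing, so sup_n |d_n| = d_1 = 34/3. So ||D|| = 34/3.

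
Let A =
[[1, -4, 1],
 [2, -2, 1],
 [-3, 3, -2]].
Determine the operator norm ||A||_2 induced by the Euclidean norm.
||A||_2 ≈ 6.7619 (= sqrt(largest eigenvalue of A^T A))

||A||_2 = sigma_max(A) = sqrt(lambda_max(A^T A)). Form the symmetric matrix M = A^T A =
[[14, -17, 9],
 [-17, 29, -12],
 [9, -12, 6]].
Its characteristic polynomial (trace, sum of principal 2x2 minors, determinant of M give the coefficients) is
  p(λ) = det(λ I - M) = λ^3 - 49λ^2 + 150λ - 9.
No integer candidate from the rational root theorem (±divisors of 9) is a root, so the roots are irrational. The cubic discriminant is Δ = 37475649 > 0, so there are three distinct real roots. p(0) = -9 and p(1) = 93 have opposite signs, so a root lies in (0, 1); Newton's method refines it to λ ≈ 0.0612. p(3) = 27 and p(4) = -129 have opposite signs, so a root lies in (3, 4); Newton's method refines it to λ ≈ 3.215. p(45) = -1359 and p(46) = 543 have opposite signs, so a root lies in (45, 46); Newton's method refines it to λ ≈ 45.7237. Check (Vieta): the three roots sum to 49, matching tr M = 49.
So the eigenvalues of A^T A are ≈ 0.0612, 3.215, 45.7237 (all ≥ 0, as they must be for A^T A). The largest is λ_max ≈ 45.7237, hence ||A||_2 = sqrt(λ_max) ≈ 6.7619.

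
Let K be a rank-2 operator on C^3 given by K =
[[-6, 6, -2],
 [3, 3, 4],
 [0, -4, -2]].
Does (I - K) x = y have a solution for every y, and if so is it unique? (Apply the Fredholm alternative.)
(I - K) is invertible (det(I - K) = -8 ≠ 0), so for every y in C^3 the equation (I - K) x = y has a unique solution.

K has rank 2 and factors as K = U V^T = u1 v1^T + u2 v2^T with u1 = (-2, 1, 0), v1 = (3, -3, 1), u2 = (0, 3, -2), v2 = (0, 2, 1) (multiplying out reproduces the displayed K). The nonzero eigenvalues of U V^T coincide with those of the 2 x 2 matrix G = V^T U = [[v1·u1, v1·u2], [v2·u1, v2·u2]] = [[-9, -11], [2, 4]], and by the Sylvester determinant identity det(I_3 - U V^T) = det(I_2 - V^T U) = det([[10, 11], [-2, -3]]) = (10)(-3) - (11)(-2) = -8. (Direct check: I - K =
[[7, -6, 2],
 [-3, -2, -4],
 [0, 4, 3]]
has determinant -8.) The finite-dimensional Fredholm alternative says: either (I - K) is invertible, or ker(I - K) ≠ {0} and then range(I - K) = ker((I - K)^*)^⊥, with dim ker(I - K) = dim ker((I - K)^*). Since det(I - K) ≠ 0, 1 is not an eigenvalue of K and ker(I - K) = {0}, so we are in the first case: for every y there is a unique x = (I - K)^(-1) y. (Explicitly, by the Woodbury identity, (I - U V^T)^(-1) = I + U (I_2 - G)^(-1) V^T.)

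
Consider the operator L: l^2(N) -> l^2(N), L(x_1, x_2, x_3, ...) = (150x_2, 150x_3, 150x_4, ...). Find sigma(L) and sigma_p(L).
sigma(L) = closed disk {z in C : |z| ≤ 150}; sigma_p(L) = open disk {z in C : |z| < 150}

Note L = 150·V where V is the unit left shift (V x)_k = x_{k+1}; so sigma(L) = 150·sigma(V) and ||L|| = 150||V||. ||L x||^2 = 22500sum_{k≥2} |x_k|^2 ≤ 22500||x||^2, with equality on {x : x_1 = 0}, so ||L|| = 150. For any lambda with |lambda| < 150, set r = lambda/150 (|r| < 1); the vector x = (1, r, r^2, ...) is in l^2 and satisfies L x = 150(r, r^2, ...) = lambda x, so lambda is an eigenvalue. On the boundary |lambda| = 150 the geometric series diverges, so no l^2 eigenvector exists, but these lambda lie in the approximate point spectrum. Hence sigma(L) is the closed disk of radius 150 and sigma_p(L) is the open disk.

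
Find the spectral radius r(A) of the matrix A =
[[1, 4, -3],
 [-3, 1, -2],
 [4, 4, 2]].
r(A) ≈ 5.7659

The eigenvalues of A are the roots of its characteristic polynomial. With M = A (coefficients from the trace, the sum of principal 2x2 minors, and det A):
  p(λ) = det(λ I - M) = λ^3 - 4λ^2 + 37λ - 50.
No integer candidate from the rational root theorem (±divisors of 50) is a root, so the roots are irrational. The cubic discriminant is Δ = -127808 < 0, so there is one real root and a complex-conjugate pair. p(1) = -16 and p(2) = 16 have opposite signs, so a root lies in (1, 2); Newton's method refines it to λ ≈ 1.5039. Dividing out (λ - (1.5039)) leaves approximately λ^2 - 2.4961λ + 33.2461. For λ^2 - 2.4961λ + 33.2461 the discriminant is -126.754. It is negative, so the remaining roots are the complex-conjugate pair λ ≈ 1.248 ± 5.6293i. Their product equals the constant term, so |λ|^2 ≈ 33.2461 and |λ| ≈ 5.7659.
Thus the eigenvalues (to 4 decimals) are 1.5039 (modulus 1.5039); 1.248 ± 5.6293i (modulus 5.7659). The spectral radius is the largest modulus: r(A) ≈ 5.7659. (Cross-check: r(A) ≤ ||A||_2 ≈ 6.8602; equality holds whenever A is normal, though it can also hold for some non-normal A.)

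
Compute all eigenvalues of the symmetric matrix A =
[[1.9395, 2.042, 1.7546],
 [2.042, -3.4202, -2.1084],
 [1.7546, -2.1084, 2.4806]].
sigma(A) ≈ {-5, 2, 4}

A is real symmetric, so its spectrum consists of real eigenvalues. Expanding the characteristic polynomial of the displayed matrix gives
  det(λ I - A) = p(λ) = λ^3 + (-1)λ^2 + (-22)λ + (40).
Solving p(λ) = 0 yields eigenvalues ≈ -5, 2, 4. (A is shown rounded to 4 decimals, so these recover the underlying integer eigenvalues to within that precision.)
Verification: the trace of A = 1 equals the sum of eigenvalues 1, and det(A) ≈ -39.9991 matches the eigenvalue product -40.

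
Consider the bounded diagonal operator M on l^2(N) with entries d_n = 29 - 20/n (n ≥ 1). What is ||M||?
||M|| = 29

For a diagonal operator on l^2 with entries d_n, ||M|| = sup_n |d_n|. Here d_1 = 9, d_2 = 19, ..., and d_n = 29 - 20/n increases monotonically toward 29. All terms lie in [9, 29), so |d_n| = d_n and the supremum is the limit 29, which is not attained by any individual d_n. Hence ||M|| = 29.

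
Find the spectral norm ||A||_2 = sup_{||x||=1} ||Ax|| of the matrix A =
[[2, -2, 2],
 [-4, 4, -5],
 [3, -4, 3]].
||A||_2 ≈ 10.0981 (= sqrt(largest eigenvalue of A^T A))

||A||_2 = sigma_max(A) = sqrt(lambda_max(A^T A)). Form the symmetric matrix M = A^T A =
[[29, -32, 33],
 [-32, 36, -36],
 [33, -36, 38]].
Its characteristic polynomial (trace, sum of principal 2x2 minors, determinant of M give the coefficients) is
  p(λ) = det(λ I - M) = λ^3 - 103λ^2 + 105λ - 4.
No integer candidate from the rational root theorem (±divisors of 4) is a root, so the roots are irrational. The cubic discriminant is Δ = 95628341 > 0, so there are three distinct real roots. p(0) = -4 and p(0.5) = 22.875 have opposite signs, so a root lies in (0, 0.5); Newton's method refines it to λ ≈ 0.0396. p(0.5) = 22.875 and p(1) = -1 have opposite signs, so a root lies in (0.5, 1); Newton's method refines it to λ ≈ 0.9897. p(101) = -9801 and p(102) = 302 have opposite signs, so a root lies in (101, 102); Newton's method refines it to λ ≈ 101.9707. Check (Vieta): the three roots sum to 103, matching tr M = 103.
So the eigenvalues of A^T A are ≈ 0.0396, 0.9897, 101.9707 (all ≥ 0, as they must be for A^T A). The largest is λ_max ≈ 101.9707, hence ||A||_2 = sqrt(λ_max) ≈ 10.0981.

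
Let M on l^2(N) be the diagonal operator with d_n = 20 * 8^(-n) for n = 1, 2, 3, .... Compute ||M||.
||M|| = 5/2 (attained at n = 1)

For M diagonal, ||M|| = sup_n |d_n|. The sequence d_n = 20 * 8^(-n) is positive and strictly decreasing (ratio 8^(-1) < 1), so the supremum is d_1 = 20/8 = 5/2. Hence ||M|| = 5/2.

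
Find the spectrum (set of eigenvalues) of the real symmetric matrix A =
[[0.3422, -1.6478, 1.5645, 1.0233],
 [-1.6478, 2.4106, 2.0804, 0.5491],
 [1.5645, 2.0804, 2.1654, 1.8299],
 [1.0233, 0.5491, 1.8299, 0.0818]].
sigma(A) ≈ {-2, -1, 3, 5}

A is real symmetric, so its spectrum consists of real eigenvalues. Expanding the characteristic polynomial of the displayed matrix gives
  det(λ I - A) = p(λ) = λ^4 + (-5)λ^3 + (-7)λ^2 + (29)λ + (30).
Solving p(λ) = 0 yields eigenvalues ≈ -2, -1, 3, 5. (A is shown rounded to 4 decimals, so these recover the underlying integer eigenvalues to within that precision.)
Verification: the trace of A = 5 equals the sum of eigenvalues 5, and det(A) ≈ 30.0008 matches the eigenvalue product 30.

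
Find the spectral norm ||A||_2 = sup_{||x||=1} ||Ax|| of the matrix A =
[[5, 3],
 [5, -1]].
||A||_2 = sqrt((60 + sqrt(2000))/2) ≈ 7.2361 (= sqrt(largest eigenvalue of A^T A))

||A||_2 = sigma_max(A) = sqrt(lambda_max(A^T A)). Form the symmetric matrix M = A^T A =
[[50, 10],
 [10, 10]].
Its characteristic polynomial (trace, determinant of M give the coefficients) is
  p(λ) = det(λ I - M) = λ^2 - 60λ + 400.
For λ^2 - 60λ + 400 the discriminant is 2000. It is nonnegative but not a perfect square, so the roots are real and irrational: λ = (60 ± sqrt(2000))/2 ≈ 52.3607, 7.6393.
So the eigenvalues of A^T A are ≈ 7.6393, 52.3607 (all ≥ 0, as they must be for A^T A). The largest is λ_max = (60 + sqrt(2000))/2 ≈ 52.3607, hence ||A||_2 = sqrt(λ_max) = sqrt((60 + sqrt(2000))/2) ≈ 7.2361.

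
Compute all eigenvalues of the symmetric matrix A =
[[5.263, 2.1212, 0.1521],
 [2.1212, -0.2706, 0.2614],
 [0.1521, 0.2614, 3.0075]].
sigma(A) ≈ {-1, 3, 6}

A is real symmetric, so its spectrum consists of real eigenvalues. Expanding the characteristic polynomial of the displayed matrix gives
  det(λ I - A) = p(λ) = λ^3 + (-8)λ^2 + (9)λ + (18).
Solving p(λ) = 0 yields eigenvalues ≈ -1, 3, 6. (A is shown rounded to 4 decimals, so these recover the underlying integer eigenvalues to within that precision.)
Verification: the trace of A = 8 equals the sum of eigenvalues 8, and det(A) ≈ -18.0001 matches the eigenvalue product -18.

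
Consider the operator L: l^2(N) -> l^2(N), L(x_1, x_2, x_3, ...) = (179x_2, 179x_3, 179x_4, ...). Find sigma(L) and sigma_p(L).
sigma(L) = closed disk {z in C : |z| ≤ 179}; sigma_p(L) = open disk {z in C : |z| < 179}

Note L = 179·V where V is the unit left shift (V x)_k = x_{k+1}; so sigma(L) = 179·sigma(V) and ||L|| = 179||V||. ||L x||^2 = 32041sum_{k≥2} |x_k|^2 ≤ 32041||x||^2, with equality on {x : x_1 = 0}, so ||L|| = 179. For any lambda with |lambda| < 179, set r = lambda/179 (|r| < 1); the vector x = (1, r, r^2, ...) is in l^2 and satisfies L x = 179(r, r^2, ...) = lambda x, so lambda is an eigenvalue. On the boundary |lambda| = 179 the geometric series diverges, so no l^2 eigenvector exists, but these lambda lie in the approximate point spectrum. Hence sigma(L) is the closed disk of radius 179 and sigma_p(L) is the open disk.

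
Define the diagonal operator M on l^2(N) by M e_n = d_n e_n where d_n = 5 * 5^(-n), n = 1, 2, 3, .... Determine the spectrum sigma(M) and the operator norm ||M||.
sigma(M) = {5 * 5^(-n) : n ≥ 1} ∪ {0}; ||M|| = 1

A bounded diagonal operator on l^2 with diagonal entries d_n has spectrum equal to the closure of {d_n : n ≥ 1}: every d_n is an eigenvalue (with eigenvector e_n), so {d_n} ⊂ sigma(M); the spectrum is closed, so its closure is too; and for lambda not in the closure, (M - lambda I) has bounded inverse (the diagonal entries 1/(d_n - lambda) are bounded). For our sequence d_n = 5 * 5^(-n), n = 1, 2, 3, ...:
  - {d_n} = {5 * 5^(-n) : n ≥ 1}; the only limit point is 0
  - closure = {5 * 5^(-n) : n ≥ 1} ∪ {0}
For the norm: a diagonal operator has ||M|| = sup_n |d_n|. Here d_n = 5 * 5^(-n) is positive and decreasing, so sup_n |d_n| = d_1 = 5/5 = 1. So ||M|| = 1.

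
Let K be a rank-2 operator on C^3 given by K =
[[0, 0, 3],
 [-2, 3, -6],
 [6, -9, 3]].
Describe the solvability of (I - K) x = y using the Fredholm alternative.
(I - K) is invertible (det(I - K) = -68 ≠ 0), so for every y in C^3 the equation (I - K) x = y has a unique solution.

K has rank 2 and factors as K = U V^T = u1 v1^T + u2 v2^T with u1 = (0, 1, -3), v1 = (-2, 3, -3), u2 = (-1, 1, 2), v2 = (0, 0, -3) (multiplying out reproduces the displayed K). The nonzero eigenvalues of U V^T coincide with those of the 2 x 2 matrix G = V^T U = [[v1·u1, v1·u2], [v2·u1, v2·u2]] = [[12, -1], [9, -6]], and by the Sylvester determinant identity det(I_3 - U V^T) = det(I_2 - V^T U) = det([[-11, 1], [-9, 7]]) = (-11)(7) - (1)(-9) = -68. (Direct check: I - K =
[[1, 0, -3],
 [2, -2, 6],
 [-6, 9, -2]]
has determinant -68.) The finite-dimensional Fredholm alternative says: either (I - K) is invertible, or ker(I - K) ≠ {0} and then range(I - K) = ker((I - K)^*)^⊥, with dim ker(I - K) = dim ker((I - K)^*). Since det(I - K) ≠ 0, 1 is not an eigenvalue of K and ker(I - K) = {0}, so we are in the first case: for every y there is a unique x = (I - K)^(-1) y. (Explicitly, by the Woodbury identity, (I - U V^T)^(-1) = I + U (I_2 - G)^(-1) V^T.)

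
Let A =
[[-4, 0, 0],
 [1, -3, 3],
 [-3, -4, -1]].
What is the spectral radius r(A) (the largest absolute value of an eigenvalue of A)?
r(A) = 4

The eigenvalues of A are the roots of its characteristic polynomial. With M = A (coefficients from the trace, the sum of principal 2x2 minors, and det A):
  p(λ) = det(λ I - M) = λ^3 + 8λ^2 + 31λ + 60.
By the rational root theorem any rational root is an integer divisor of 60. Testing λ = -4: p(-4) = -64 + 128 - 124 + 60 = 0, so λ = -4 is a root. Dividing out (λ + 4) leaves p(λ) = (λ + 4)(λ^2 + 4λ + 15). For λ^2 + 4λ + 15 the discriminant is -44. It is negative, so the roots are the complex-conjugate pair λ = -2 ± (sqrt(44)/2) i ≈ -2 ± 3.3166i. For a conjugate pair the product of the roots equals the constant term, so |λ|^2 = 15 and |λ| = sqrt(15) ≈ 3.873.
Thus the eigenvalues (to 4 decimals) are -2 ± 3.3166i (modulus 3.873); -4 (modulus 4). The spectral radius is the largest modulus: r(A) = 4. (Cross-check: r(A) ≤ ||A||_2 ≈ 5.8783; equality holds whenever A is normal, though it can also hold for some non-normal A.)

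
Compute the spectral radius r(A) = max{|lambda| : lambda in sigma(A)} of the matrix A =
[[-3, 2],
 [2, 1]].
r(A) = (2 + sqrt(32))/2 ≈ 3.8284

The eigenvalues of A are the roots of its characteristic polynomial. With M = A (coefficients from the trace and determinant):
  p(λ) = det(λ I - M) = λ^2 + 2λ - 7.
For λ^2 + 2λ - 7 the discriminant is 32. It is nonnegative but not a perfect square, so the roots are real and irrational: λ = (-2 ± sqrt(32))/2 ≈ 1.8284, -3.8284.
Thus the eigenvalues (to 4 decimals) are 1.8284 (modulus 1.8284); -3.8284 (modulus 3.8284). The spectral radius is the largest modulus: r(A) = (2 + sqrt(32))/2 ≈ 3.8284. (Cross-check: r(A) ≤ ||A||_2 ≈ 3.8284; equality holds whenever A is normal, though it can also hold for some non-normal A.)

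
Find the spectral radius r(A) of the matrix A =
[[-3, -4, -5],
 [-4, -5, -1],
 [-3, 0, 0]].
r(A) = 9

The eigenvalues of A are the roots of its characteristic polynomial. With M = A (coefficients from the trace, the sum of principal 2x2 minors, and det A):
  p(λ) = det(λ I - M) = λ^3 + 8λ^2 - 16λ - 63.
By the rational root theorem any rational root is an integer divisor of 63. Testing λ = -9: p(-9) = -729 + 648 + 144 - 63 = 0, so λ = -9 is a root. Dividing out (λ + 9) leaves p(λ) = (λ + 9)(λ^2 - λ - 7). For λ^2 - λ - 7 the discriminant is 29. It is nonnegative but not a perfect square, so the roots are real and irrational: λ = (1 ± sqrt(29))/2 ≈ 3.1926, -2.1926.
Thus the eigenvalues (to 4 decimals) are 3.1926 (modulus 3.1926); -2.1926 (modulus 2.1926); -9 (modulus 9). The spectral radius is the largest modulus: r(A) = 9. (Cross-check: r(A) ≤ ||A||_2 ≈ 9.2752; equality holds whenever A is normal, though it can also hold for some non-normal A.)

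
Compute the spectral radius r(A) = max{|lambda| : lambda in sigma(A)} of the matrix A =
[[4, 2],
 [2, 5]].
r(A) = (9 + sqrt(17))/2 ≈ 6.5616

The eigenvalues of A are the roots of its characteristic polynomial. With M = A (coefficients from the trace and determinant):
  p(λ) = det(λ I - M) = λ^2 - 9λ + 16.
For λ^2 - 9λ + 16 the discriminant is 17. It is nonnegative but not a perfect square, so the roots are real and irrational: λ = (9 ± sqrt(17))/2 ≈ 6.5616, 2.4384.
Thus the eigenvalues (to 4 decimals) are 6.5616 (modulus 6.5616); 2.4384 (modulus 2.4384). The spectral radius is the largest modulus: r(A) = (9 + sqrt(17))/2 ≈ 6.5616. (Cross-check: r(A) ≤ ||A||_2 ≈ 6.5616; equality holds whenever A is normal, though it can also hold for some non-normal A.)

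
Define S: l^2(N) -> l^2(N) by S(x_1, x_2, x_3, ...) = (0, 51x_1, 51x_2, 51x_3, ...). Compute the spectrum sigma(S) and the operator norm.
sigma(S) = closed disk {z in C : |z| ≤ 51}; ||S|| = 51

Note S = 51·U where U is the unit right shift (U x)_k = x_{k-1} (with x_0 := 0); so ||S|| = 51||U|| and sigma(S) = 51·sigma(U). ||S x||^2 = sum_{k≥1} |51x_k|^2 = 2601||x||^2, so ||S|| = 51 and sigma(S) ⊂ {|z| ≤ 51}. For any |lambda| < 51, the equation (S - lambda I) x = 0 forces x_1 = 0, then 51x_k = lambda x_{k+1} ⇒ x = 0, so S has no eigenvalues. But (S - lambda I) is not surjective for |lambda| < 51: solving (S - lambda I) x = e_1 would require x_n proportional to (lambda/51)^(-n), which is not in l^2. So every |lambda| < 51 lies in the residual spectrum. The boundary |lambda| = 51 is in the approximate point spectrum (the spectrum is closed). Hence sigma(S) is the closed disk of radius 51.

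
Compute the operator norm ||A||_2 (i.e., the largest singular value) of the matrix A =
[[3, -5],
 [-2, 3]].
||A||_2 = sqrt((47 + sqrt(2205))/2) ≈ 6.8541 (= sqrt(largest eigenvalue of A^T A))

||A||_2 = sigma_max(A) = sqrt(lambda_max(A^T A)). Form the symmetric matrix M = A^T A =
[[13, -21],
 [-21, 34]].
Its characteristic polynomial (trace, determinant of M give the coefficients) is
  p(λ) = det(λ I - M) = λ^2 - 47λ + 1.
For λ^2 - 47λ + 1 the discriminant is 2205. It is nonnegative but not a perfect square, so the roots are real and irrational: λ = (47 ± sqrt(2205))/2 ≈ 46.9787, 0.0213.
So the eigenvalues of A^T A are ≈ 0.0213, 46.9787 (all ≥ 0, as they must be for A^T A). The largest is λ_max = (47 + sqrt(2205))/2 ≈ 46.9787, hence ||A||_2 = sqrt(λ_max) = sqrt((47 + sqrt(2205))/2) ≈ 6.8541.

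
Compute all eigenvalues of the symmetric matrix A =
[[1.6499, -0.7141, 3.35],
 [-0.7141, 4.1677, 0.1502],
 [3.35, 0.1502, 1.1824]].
sigma(A) ≈ {-2, 4, 5}

A is real symmetric, so its spectrum consists of real eigenvalues. Expanding the characteristic polynomial of the displayed matrix gives
  det(λ I - A) = p(λ) = λ^3 + (-7)λ^2 + (2)λ + (40).
Solving p(λ) = 0 yields eigenvalues ≈ -2, 4, 5. (A is shown rounded to 4 decimals, so these recover the underlying integer eigenvalues to within that precision.)
Verification: the trace of A = 7 equals the sum of eigenvalues 7, and det(A) ≈ -40.0003 matches the eigenvalue product -40.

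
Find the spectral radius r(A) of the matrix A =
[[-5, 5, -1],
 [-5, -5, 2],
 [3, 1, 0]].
r(A) ≈ 7.5222

The eigenvalues of A are the roots of its characteristic polynomial. With M = A (coefficients from the trace, the sum of principal 2x2 minors, and det A):
  p(λ) = det(λ I - M) = λ^3 + 10λ^2 + 51λ - 30.
No integer candidate from the rational root theorem (±divisors of 30) is a root, so the roots are irrational. The cubic discriminant is Δ = -450204 < 0, so there is one real root and a complex-conjugate pair. p(0) = -30 and p(1) = 32 have opposite signs, so a root lies in (0, 1); Newton's method refines it to λ ≈ 0.5302. Dividing out (λ - (0.5302)) leaves approximately λ^2 + 10.5302λ + 56.583. For λ^2 + 10.5302λ + 56.583 the discriminant is -115.4472. It is negative, so the remaining roots are the complex-conjugate pair λ ≈ -5.2651 ± 5.3723i. Their product equals the constant term, so |λ|^2 ≈ 56.583 and |λ| ≈ 7.5222.
Thus the eigenvalues (to 4 decimals) are 0.5302 (modulus 0.5302); -5.2651 ± 5.3723i (modulus 7.5222). The spectral radius is the largest modulus: r(A) ≈ 7.5222. (Cross-check: r(A) ≤ ||A||_2 ≈ 7.8775; equality holds whenever A is normal, though it can also hold for some non-normal A.)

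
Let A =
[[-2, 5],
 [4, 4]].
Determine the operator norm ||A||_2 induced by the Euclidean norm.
||A||_2 = sqrt((61 + sqrt(585))/2) ≈ 6.5264 (= sqrt(largest eigenvalue of A^T A))

||A||_2 = sigma_max(A) = sqrt(lambda_max(A^T A)). Form the symmetric matrix M = A^T A =
[[20, 6],
 [6, 41]].
Its characteristic polynomial (trace, determinant of M give the coefficients) is
  p(λ) = det(λ I - M) = λ^2 - 61λ + 784.
For λ^2 - 61λ + 784 the discriminant is 585. It is nonnegative but not a perfect square, so the roots are real and irrational: λ = (61 ± sqrt(585))/2 ≈ 42.5934, 18.4066.
So the eigenvalues of A^T A are ≈ 18.4066, 42.5934 (all ≥ 0, as they must be for A^T A). The largest is λ_max = (61 + sqrt(585))/2 ≈ 42.5934, hence ||A||_2 = sqrt(λ_max) = sqrt((61 + sqrt(585))/2) ≈ 6.5264.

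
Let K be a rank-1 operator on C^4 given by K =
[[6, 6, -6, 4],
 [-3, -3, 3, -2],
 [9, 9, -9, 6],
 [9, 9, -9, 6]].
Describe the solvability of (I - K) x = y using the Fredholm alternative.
(I - K) is invertible (det(I - K) = 1 ≠ 0), so for every y in C^4 the equation (I - K) x = y has a unique solution.

K has rank 1, so it is an outer product K = u v^T: every row of K is a multiple of one row vector. Reading off the entries, u = (-2, 1, -3, -3) and v = (-3, -3, 3, -2) (row i of K equals u_i·v^T). A rank-one matrix u v^T satisfies K u = u (v·u) and kills the (3)-dimensional subspace v^⊥, so its characteristic polynomial is lambda^3 (lambda - v·u) with v·u = tr K = 0. Hence the eigenvalues of I - K are 1 (multiplicity 3) and 1 - (0) = 1, so det(I - K) = 1. (Direct check: I - K =
[[-5, -6, 6, -4],
 [3, 4, -3, 2],
 [-9, -9, 10, -6],
 [-9, -9, 9, -5]]
has determinant 1.) The finite-dimensional Fredholm alternative says: either (I - K) is invertible, or ker(I - K) ≠ {0} and then range(I - K) = ker((I - K)^*)^⊥, with dim ker(I - K) = dim ker((I - K)^*). Since det(I - K) ≠ 0, 1 is not an eigenvalue of K and ker(I - K) = {0}, so we are in the first case: for every y there is a unique x = (I - K)^(-1) y. Explicitly, by the Sherman–Morrison formula, (I - u v^T)^(-1) = I + u v^T/(1 - v·u), i.e. (I - K)^(-1) = I + K.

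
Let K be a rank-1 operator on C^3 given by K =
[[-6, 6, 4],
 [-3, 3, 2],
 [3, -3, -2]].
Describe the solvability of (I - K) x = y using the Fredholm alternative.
(I - K) is invertible (det(I - K) = 6 ≠ 0), so for every y in C^3 the equation (I - K) x = y has a unique solution.

K has rank 1, so it is an outer product K = u v^T: every row of K is a multiple of one row vector. Reading off the entries, u = (2, 1, -1) and v = (-3, 3, 2) (row i of K equals u_i·v^T). A rank-one matrix u v^T satisfies K u = u (v·u) and kills the (2)-dimensional subspace v^⊥, so its characteristic polynomial is lambda^2 (lambda - v·u) with v·u = tr K = -5. Hence the eigenvalues of I - K are 1 (multiplicity 2) and 1 - (-5) = 6, so det(I - K) = 6. (Direct check: I - K =
[[7, -6, -4],
 [3, -2, -2],
 [-3, 3, 3]]
has determinant 6.) The finite-dimensional Fredholm alternative says: either (I - K) is invertible, or ker(I - K) ≠ {0} and then range(I - K) = ker((I - K)^*)^⊥, with dim ker(I - K) = dim ker((I - K)^*). Since det(I - K) ≠ 0, 1 is not an eigenvalue of K and ker(I - K) = {0}, so we are in the first case: for every y there is a unique x = (I - K)^(-1) y. Explicitly, by the Sherman–Morrison formula, (I - u v^T)^(-1) = I + u v^T/(1 - v·u), i.e. (I - K)^(-1) = I + K/(6).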